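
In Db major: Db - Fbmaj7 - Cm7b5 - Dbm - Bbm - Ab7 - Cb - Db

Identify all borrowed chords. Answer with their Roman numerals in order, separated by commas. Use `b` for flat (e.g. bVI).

The diatonic triads in Db major are Db, Ebm, Fm, Gb, Ab, Bbm, Cdim. Db, Cm7b5, Bbm and Ab7 are all diatonic. Fbmaj7 (Fb–Ab–Cb–Eb) is not: scale degree 3 in Db major carries Fm (iii). In Db minor the chord on that degree is Fbmaj7, so here it functions as bIIImaj7, borrowed from the parallel minor. But Dbm (Db–Fb–Ab) is foreign: the diatonic I on degree 1 is Db, whereas Dbm comes from Db minor. It is labeled i. Cb (Cb–Eb–Gb) is not: scale degree 7 in Db major carries Cdim (vii°). In Db minor the chord on that degree is Cb, so here it functions as bVII, borrowed from the parallel minor.

bIIImaj7, i, bVII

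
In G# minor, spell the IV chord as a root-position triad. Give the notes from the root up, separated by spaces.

IV is built on scale degree 4, which is C# in both G# minor and its parallel. Building the major chord from the parallel major on C#: C#–E#–G#.

C# E# G#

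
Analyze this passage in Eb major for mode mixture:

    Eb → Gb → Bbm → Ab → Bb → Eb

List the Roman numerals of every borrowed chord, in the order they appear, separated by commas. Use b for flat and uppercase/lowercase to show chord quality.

The diatonic triads in Eb major are Eb, Fm, Gm, Ab, Bb, Cm, Ddim. Of the given chords, Eb, Ab and Bb are diatonic. Gb (Gb–Bb–Db) doesn't fit — on degree 3 Eb major would have Gm (iii). Gb is the degree-3 chord of Eb minor, so it is the borrowed bIII. But Bbm (Bb–Db–F) is foreign: the diatonic V on degree 5 is Bb, whereas Bbm comes from Eb minor. It is labeled v.

bIII, v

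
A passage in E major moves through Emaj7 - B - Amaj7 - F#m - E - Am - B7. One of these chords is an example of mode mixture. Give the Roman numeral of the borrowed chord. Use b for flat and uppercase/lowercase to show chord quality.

iv

E major has the diatonic set E, F#m, G#m, A, B, C#m, D#dim. Of the given chords, Emaj7, B, Amaj7, F#m, E and B7 are diatonic. But Am (A–C–E) is foreign: the diatonic IV on degree 4 is A, whereas Am comes from E minor. It is labeled iv.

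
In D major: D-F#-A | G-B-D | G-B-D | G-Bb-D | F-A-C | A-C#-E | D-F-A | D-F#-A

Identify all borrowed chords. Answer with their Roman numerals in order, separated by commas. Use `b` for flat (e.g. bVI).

iv, bIII, i

In D major the diatonic chords are D, Em, F#m, G, A, Bm, C#dim. Of the given chords, D–F#–A = D, G–B–D = G and A–C#–E = A are diatonic. G–Bb–D is not: scale degree 4 in D major carries G (IV). In D minor the chord on that degree is Gm, so here it functions as iv, borrowed from the parallel minor. But F–A–C is foreign: the diatonic iii on degree 3 is F#m, whereas F comes from D minor. It is labeled bIII. D–F–A doesn't fit — on degree 1 D major would have D (I). Dm is the degree-1 chord of D minor, so it is the borrowed i.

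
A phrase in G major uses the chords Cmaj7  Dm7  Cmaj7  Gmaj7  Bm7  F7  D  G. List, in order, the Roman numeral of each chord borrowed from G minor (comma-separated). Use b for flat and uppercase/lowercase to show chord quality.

v7, bVII7

In G major the diatonic chords are G, Am, Bm, C, D, Em, F#dim. Cmaj7, Gmaj7, Bm7, D and G all belong to that set. But Dm7 (D–F–A–C) is foreign: the diatonic V on degree 5 is D, whereas Dm7 comes from G minor. It is labeled v7. But F7 (F–A–C–Eb) is foreign: the diatonic vii° on degree 7 is F#dim, whereas F7 comes from G minor. It is labeled bVII7.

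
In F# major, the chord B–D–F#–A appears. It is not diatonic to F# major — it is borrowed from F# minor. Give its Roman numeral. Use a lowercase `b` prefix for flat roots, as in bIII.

iv7

B is scale degree 4 in F# major. B–D–F#–A is a minor-seventh chord — the form found in F# minor, not the diatonic IV (B). Borrowed into F# major it is written iv7.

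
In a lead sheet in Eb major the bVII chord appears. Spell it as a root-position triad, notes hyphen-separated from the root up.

Scale degree 7 in Eb major is D. bVII uses the lowered form, Db, taken from Eb minor. Stacking thirds in Eb minor on Db gives Db–F–Ab.

Db-F-Ab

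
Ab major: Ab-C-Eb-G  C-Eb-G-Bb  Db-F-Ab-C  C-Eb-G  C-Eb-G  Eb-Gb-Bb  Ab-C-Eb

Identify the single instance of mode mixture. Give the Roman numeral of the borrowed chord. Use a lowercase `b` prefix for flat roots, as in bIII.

In Ab major the diatonic chords are Ab, Bbm, Cm, Db, Eb, Fm, Gdim. Of the given chords, Ab–C–Eb–G = Abmaj7, C–Eb–G–Bb = Cm7, Db–F–Ab–C = Dbmaj7, C–Eb–G = Cm and Ab–C–Eb = Ab are diatonic. But Eb–Gb–Bb is foreign: the diatonic V on degree 5 is Eb, whereas Ebm comes from Ab minor. It is labeled v.

v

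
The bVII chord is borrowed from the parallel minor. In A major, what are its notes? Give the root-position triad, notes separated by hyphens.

G-B-D

bVII is built on the lowered scale degree 7. In A major degree 7 is G#; lowered it becomes G. In A minor the chord on G is G–B–D.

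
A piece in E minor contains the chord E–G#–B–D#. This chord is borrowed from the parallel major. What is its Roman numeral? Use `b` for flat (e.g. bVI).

The root E is the diatonic 1st degree of E minor; the borrowing shows in the chord quality. The diatonic chord on degree 1 would be Em (i), but E–G#–B–D# is the major-seventh chord from E major. As a borrowed chord it is labeled Imaj7.

Imaj7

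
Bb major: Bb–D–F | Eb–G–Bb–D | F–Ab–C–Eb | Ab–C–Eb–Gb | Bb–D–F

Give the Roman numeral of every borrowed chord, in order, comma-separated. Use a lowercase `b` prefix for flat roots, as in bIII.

Bb major has the diatonic set Bb, Cm, Dm, Eb, F, Gm, Adim. Bb–D–F = Bb and Eb–G–Bb–D = Ebmaj7 are both diatonic. But F–Ab–C–Eb is foreign: the diatonic V on degree 5 is F, whereas Fm7 comes from Bb minor. It is labeled v7. But Ab–C–Eb–Gb is foreign: the diatonic vii° on degree 7 is Adim, whereas Ab7 comes from Bb minor. It is labeled bVII7.

v7, bVII7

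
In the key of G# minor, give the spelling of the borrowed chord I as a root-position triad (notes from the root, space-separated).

G# B# D#

I is built on scale degree 1, which is G# in both G# minor and its parallel. Stacking thirds in G# major on G# gives G#–B#–D#.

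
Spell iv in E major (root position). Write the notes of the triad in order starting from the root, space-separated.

A C E

The root, A, is scale degree 4 — the same note in E major and E minor; only the chord quality changes. Stacking thirds in E minor on A gives A–C–E.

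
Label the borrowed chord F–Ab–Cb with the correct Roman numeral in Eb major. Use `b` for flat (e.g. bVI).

The root F is the diatonic 2nd degree of Eb major; the borrowing shows in the chord quality. The diatonic chord on degree 2 would be Fm (ii), but F–Ab–Cb is the diminished chord from Eb minor. As a borrowed chord it is labeled ii°.

ii°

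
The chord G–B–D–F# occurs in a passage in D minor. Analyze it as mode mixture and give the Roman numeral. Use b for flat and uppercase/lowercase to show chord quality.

G is scale degree 4 in D minor. Diatonically D minor has Gm (iv) on that degree; G–B–D–F# is instead the major-seventh chord native to D major, so it takes the label IVmaj7.

IVmaj7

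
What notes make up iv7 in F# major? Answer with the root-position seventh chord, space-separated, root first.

The root, B, is scale degree 4 — the same note in F# major and F# minor; only the chord quality changes. Building the minor-seventh chord from the parallel minor on B: B–D–F#–A.

B D F# A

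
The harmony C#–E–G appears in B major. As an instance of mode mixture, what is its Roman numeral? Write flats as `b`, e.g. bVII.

C# is scale degree 2 in B major. C#–E–G is a diminished chord — the form found in B minor, not the diatonic ii (C#m). Borrowed into B major it is written ii°.

ii°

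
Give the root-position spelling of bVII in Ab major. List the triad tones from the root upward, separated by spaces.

Gb Bb Db

The root of bVII is the lowered 7th degree: G becomes Gb. In Ab minor the chord on Gb is Gb–Bb–Db.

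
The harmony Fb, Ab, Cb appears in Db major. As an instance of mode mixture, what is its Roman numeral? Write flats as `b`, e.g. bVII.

bIII

Fb is the lowered form of scale degree 3 in Db major (the diatonic degree 3 is F). The diatonic chord on degree 3 would be Fm (iii), but Fb–Ab–Cb is the major chord from Db minor. As a borrowed chord it is labeled bIII.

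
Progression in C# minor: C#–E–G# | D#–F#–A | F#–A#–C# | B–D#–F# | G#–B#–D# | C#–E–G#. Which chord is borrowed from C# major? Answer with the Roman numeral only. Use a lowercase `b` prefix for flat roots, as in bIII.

In C# minor (with V from harmonic minor) the diatonic chords are C#m, D#dim, E, F#m, G#, A, B. Of the given chords, C#–E–G# = C#m, D#–F#–A = D#dim, B–D#–F# = B and G#–B#–D# = G# are diatonic. But F#–A#–C# is foreign: the diatonic iv on degree 4 is F#m, whereas F# comes from C# major. It is labeled IV.

IV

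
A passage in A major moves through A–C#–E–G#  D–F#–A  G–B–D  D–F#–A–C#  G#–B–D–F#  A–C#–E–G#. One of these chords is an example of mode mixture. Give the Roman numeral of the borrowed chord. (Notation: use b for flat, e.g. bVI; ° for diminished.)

bVII

A major has the diatonic set A, Bm, C#m, D, E, F#m, G#dim. A–C#–E–G# = Amaj7, D–F#–A = D, D–F#–A–C# = Dmaj7 and G#–B–D–F# = G#m7b5 all belong to that set. G–B–D is not: scale degree 7 in A major carries G#dim (vii°). In A minor the chord on that degree is G, so here it functions as bVII, borrowed from the parallel minor.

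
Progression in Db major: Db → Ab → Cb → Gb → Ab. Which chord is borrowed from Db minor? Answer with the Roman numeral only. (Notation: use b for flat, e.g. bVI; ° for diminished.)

Db major has the diatonic set Db, Ebm, Fm, Gb, Ab, Bbm, Cdim. Db, Ab and Gb all belong to that set. But Cb (Cb–Eb–Gb) is foreign: the diatonic vii° on degree 7 is Cdim, whereas Cb comes from Db minor. It is labeled bVII.

bVII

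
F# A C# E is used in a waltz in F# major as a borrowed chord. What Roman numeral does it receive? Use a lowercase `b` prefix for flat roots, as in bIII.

The root F# is the diatonic 1st degree of F# major; the borrowing shows in the chord quality. Diatonically F# major has F# (I) on that degree; F#–A–C#–E is instead the minor-seventh chord native to F# minor, so it takes the label i7.

i7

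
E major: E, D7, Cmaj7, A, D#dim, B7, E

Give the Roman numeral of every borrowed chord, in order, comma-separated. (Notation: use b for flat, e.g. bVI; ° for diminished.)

bVII7, bVImaj7

E major has the diatonic set E, F#m, G#m, A, B, C#m, D#dim. E, A, D#dim and B7 all belong to that set. D7 (D–F#–A–C) is not: scale degree 7 in E major carries D#dim (vii°). In E minor the chord on that degree is D7, so here it functions as bVII7, borrowed from the parallel minor. Cmaj7 (C–E–G–B) doesn't fit — on degree 6 E major would have C#m (vi). Cmaj7 is the degree-6 chord of E minor, so it is the borrowed bVImaj7.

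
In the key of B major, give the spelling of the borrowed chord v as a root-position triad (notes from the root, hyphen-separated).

The root, F#, is scale degree 5 — the same note in B major and B minor; only the chord quality changes. In B minor the chord on F# is F#–A–C#.

F#-A-C#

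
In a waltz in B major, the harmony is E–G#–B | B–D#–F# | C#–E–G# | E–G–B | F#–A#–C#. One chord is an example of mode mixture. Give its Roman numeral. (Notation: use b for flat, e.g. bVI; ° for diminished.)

iv

The diatonic triads in B major are B, C#m, D#m, E, F#, G#m, A#dim. Of the given chords, E–G#–B = E, B–D#–F# = B, C#–E–G# = C#m and F#–A#–C# = F# are diatonic. E–G–B is not: scale degree 4 in B major carries E (IV). In B minor the chord on that degree is Em, so here it functions as iv, borrowed from the parallel minor.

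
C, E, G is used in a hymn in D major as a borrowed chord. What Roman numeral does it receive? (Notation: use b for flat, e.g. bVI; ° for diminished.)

bVII

In D major scale degree 7 is C#; C is its lowered form, from D minor. C–E–G is a major chord — the form found in D minor, not the diatonic vii° (C#dim). Borrowed into D major it is written bVII.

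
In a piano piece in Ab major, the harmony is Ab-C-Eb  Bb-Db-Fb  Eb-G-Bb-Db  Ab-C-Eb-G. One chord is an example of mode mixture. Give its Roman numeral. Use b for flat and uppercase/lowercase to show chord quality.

In Ab major the diatonic chords are Ab, Bbm, Cm, Db, Eb, Fm, Gdim. Ab–C–Eb = Ab, Eb–G–Bb–Db = Eb7 and Ab–C–Eb–G = Abmaj7 all belong to that set. Bb–Db–Fb doesn't fit — on degree 2 Ab major would have Bbm (ii). Bbdim is the degree-2 chord of Ab minor, so it is the borrowed ii°.

ii°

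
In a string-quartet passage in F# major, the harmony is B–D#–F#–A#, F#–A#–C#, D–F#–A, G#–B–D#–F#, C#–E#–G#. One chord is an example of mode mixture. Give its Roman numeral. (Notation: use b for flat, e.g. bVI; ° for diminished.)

F# major has the diatonic set F#, G#m, A#m, B, C#, D#m, E#dim. B–D#–F#–A# = Bmaj7, F#–A#–C# = F#, G#–B–D#–F# = G#m7 and C#–E#–G# = C# are all diatonic. D–F#–A doesn't fit — on degree 6 F# major would have D#m (vi). D is the degree-6 chord of F# minor, so it is the borrowed bVI.

bVI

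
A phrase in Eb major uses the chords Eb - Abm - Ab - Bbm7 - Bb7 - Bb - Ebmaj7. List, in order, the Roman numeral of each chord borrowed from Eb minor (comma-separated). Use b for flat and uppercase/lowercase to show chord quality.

iv, v7

The diatonic triads in Eb major are Eb, Fm, Gm, Ab, Bb, Cm, Ddim. Of the given chords, Eb, Ab, Bb7, Bb and Ebmaj7 are diatonic. Abm (Ab–Cb–Eb) is not: scale degree 4 in Eb major carries Ab (IV). In Eb minor the chord on that degree is Abm, so here it functions as iv, borrowed from the parallel minor. Bbm7 (Bb–Db–F–Ab) is not: scale degree 5 in Eb major carries Bb (V). In Eb minor the chord on that degree is Bbm7, so here it functions as v7, borrowed from the parallel minor.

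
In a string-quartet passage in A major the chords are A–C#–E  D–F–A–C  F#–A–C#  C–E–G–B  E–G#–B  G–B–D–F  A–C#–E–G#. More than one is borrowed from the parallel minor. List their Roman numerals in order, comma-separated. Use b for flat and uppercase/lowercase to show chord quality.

A major has the diatonic set A, Bm, C#m, D, E, F#m, G#dim. A–C#–E = A, F#–A–C# = F#m, E–G#–B = E and A–C#–E–G# = Amaj7 are all diatonic. But D–F–A–C is foreign: the diatonic IV on degree 4 is D, whereas Dm7 comes from A minor. It is labeled iv7. C–E–G–B doesn't fit — on degree 3 A major would have C#m (iii). Cmaj7 is the degree-3 chord of A minor, so it is the borrowed bIIImaj7. But G–B–D–F is foreign: the diatonic vii° on degree 7 is G#dim, whereas G7 comes from A minor. It is labeled bVII7.

iv7, bIIImaj7, bVII7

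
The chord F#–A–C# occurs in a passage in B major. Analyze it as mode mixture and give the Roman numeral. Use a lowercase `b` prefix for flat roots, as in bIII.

The root F# is the diatonic 5th degree of B major; the borrowing shows in the chord quality. Diatonically B major has F# (V) on that degree; F#–A–C# is instead the minor chord native to B minor, so it takes the label v.

v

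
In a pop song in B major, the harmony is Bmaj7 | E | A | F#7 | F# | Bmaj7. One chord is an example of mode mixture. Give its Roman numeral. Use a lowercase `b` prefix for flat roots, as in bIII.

B major has the diatonic set B, C#m, D#m, E, F#, G#m, A#dim. Of the given chords, Bmaj7, E, F#7 and F# are diatonic. But A (A–C#–E) is foreign: the diatonic vii° on degree 7 is A#dim, whereas A comes from B minor. It is labeled bVII.

bVII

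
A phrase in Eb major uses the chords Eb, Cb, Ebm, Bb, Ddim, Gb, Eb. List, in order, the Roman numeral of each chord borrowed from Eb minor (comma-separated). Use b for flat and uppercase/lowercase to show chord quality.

The diatonic triads in Eb major are Eb, Fm, Gm, Ab, Bb, Cm, Ddim. Of the given chords, Eb, Bb and Ddim are diatonic. But Cb (Cb–Eb–Gb) is foreign: the diatonic vi on degree 6 is Cm, whereas Cb comes from Eb minor. It is labeled bVI. Ebm (Eb–Gb–Bb) is not: scale degree 1 in Eb major carries Eb (I). In Eb minor the chord on that degree is Ebm, so here it functions as i, borrowed from the parallel minor. Gb (Gb–Bb–Db) is not: scale degree 3 in Eb major carries Gm (iii). In Eb minor the chord on that degree is Gb, so here it functions as bIII, borrowed from the parallel minor.

bVI, i, bIII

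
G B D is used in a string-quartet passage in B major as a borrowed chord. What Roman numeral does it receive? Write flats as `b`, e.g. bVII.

In B major scale degree 6 is G#; G is its lowered form, from B minor. The diatonic chord on degree 6 would be G#m (vi), but G–B–D is the major chord from B minor. As a borrowed chord it is labeled bVI.

bVI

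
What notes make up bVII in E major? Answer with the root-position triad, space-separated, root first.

bVII is built on the lowered scale degree 7. In E major degree 7 is D#; lowered it becomes D. Stacking thirds in E minor on D gives D–F#–A.

D F# A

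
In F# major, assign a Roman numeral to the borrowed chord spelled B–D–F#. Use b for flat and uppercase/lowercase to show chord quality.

iv

B is scale degree 4 in F# major. The diatonic chord on degree 4 would be B (IV), but B–D–F# is the minor chord from F# minor. As a borrowed chord it is labeled iv.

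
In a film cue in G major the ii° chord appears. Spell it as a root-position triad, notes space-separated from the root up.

The root, A, is scale degree 2 — the same note in G major and G minor; only the chord quality changes. In G minor the chord on A is A–C–Eb.

A C Eb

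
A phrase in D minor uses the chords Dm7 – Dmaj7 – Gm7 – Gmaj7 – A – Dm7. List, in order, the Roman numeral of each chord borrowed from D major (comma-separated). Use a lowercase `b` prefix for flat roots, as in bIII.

Imaj7, IVmaj7

The diatonic triads in D minor (with V from harmonic minor) are Dm, Edim, F, Gm, A, Bb, C. Of the given chords, Dm7, Gm7 and A are diatonic. Dmaj7 (D–F#–A–C#) doesn't fit — on degree 1 D minor would have Dm (i). Dmaj7 is the degree-1 chord of D major, so it is the borrowed Imaj7. Gmaj7 (G–B–D–F#) doesn't fit — on degree 4 D minor would have Gm (iv). Gmaj7 is the degree-4 chord of D major, so it is the borrowed IVmaj7.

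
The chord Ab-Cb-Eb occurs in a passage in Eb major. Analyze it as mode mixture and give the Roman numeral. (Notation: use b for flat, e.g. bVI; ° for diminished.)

Ab is scale degree 4 in Eb major. Ab–Cb–Eb is a minor chord — the form found in Eb minor, not the diatonic IV (Ab). Borrowed into Eb major it is written iv.

iv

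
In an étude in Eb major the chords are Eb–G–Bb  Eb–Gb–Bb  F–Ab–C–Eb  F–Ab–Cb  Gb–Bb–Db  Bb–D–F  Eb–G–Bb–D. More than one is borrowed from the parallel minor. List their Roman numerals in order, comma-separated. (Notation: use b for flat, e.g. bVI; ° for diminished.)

In Eb major the diatonic chords are Eb, Fm, Gm, Ab, Bb, Cm, Ddim. Eb–G–Bb = Eb, F–Ab–C–Eb = Fm7, Bb–D–F = Bb and Eb–G–Bb–D = Ebmaj7 are all diatonic. Eb–Gb–Bb doesn't fit — on degree 1 Eb major would have Eb (I). Ebm is the degree-1 chord of Eb minor, so it is the borrowed i. F–Ab–Cb doesn't fit — on degree 2 Eb major would have Fm (ii). Fdim is the degree-2 chord of Eb minor, so it is the borrowed ii°. Gb–Bb–Db is not: scale degree 3 in Eb major carries Gm (iii). In Eb minor the chord on that degree is Gb, so here it functions as bIII, borrowed from the parallel minor.

i, ii°, bIII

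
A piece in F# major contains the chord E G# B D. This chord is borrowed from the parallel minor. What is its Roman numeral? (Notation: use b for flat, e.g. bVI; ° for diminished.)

E is the lowered form of scale degree 7 in F# major (the diatonic degree 7 is E#). E–G#–B–D is a dominant-seventh chord — the form found in F# minor, not the diatonic vii° (E#dim). Borrowed into F# major it is written bVII7.

bVII7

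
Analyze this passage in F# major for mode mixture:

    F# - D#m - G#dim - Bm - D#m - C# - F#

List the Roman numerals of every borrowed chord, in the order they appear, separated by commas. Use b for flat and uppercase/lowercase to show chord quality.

ii°, iv

F# major has the diatonic set F#, G#m, A#m, B, C#, D#m, E#dim. Of the given chords, F#, D#m and C# are diatonic. G#dim (G#–B–D) doesn't fit — on degree 2 F# major would have G#m (ii). G#dim is the degree-2 chord of F# minor, so it is the borrowed ii°. Bm (B–D–F#) doesn't fit — on degree 4 F# major would have B (IV). Bm is the degree-4 chord of F# minor, so it is the borrowed iv.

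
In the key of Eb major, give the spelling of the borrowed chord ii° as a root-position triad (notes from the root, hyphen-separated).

F-Ab-Cb

ii° is built on scale degree 2, which is F in both Eb major and its parallel. Building the diminished chord from the parallel minor on F: F–Ab–Cb.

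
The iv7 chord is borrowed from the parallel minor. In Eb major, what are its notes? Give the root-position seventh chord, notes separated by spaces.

Ab Cb Eb Gb

iv7 is built on scale degree 4, which is Ab in both Eb major and its parallel. In Eb minor the chord on Ab is Ab–Cb–Eb–Gb.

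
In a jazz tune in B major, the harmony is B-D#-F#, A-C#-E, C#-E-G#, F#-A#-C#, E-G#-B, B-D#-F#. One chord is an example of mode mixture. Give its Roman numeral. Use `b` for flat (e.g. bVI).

bVII

B major has the diatonic set B, C#m, D#m, E, F#, G#m, A#dim. Of the given chords, B–D#–F# = B, C#–E–G# = C#m, F#–A#–C# = F# and E–G#–B = E are diatonic. But A–C#–E is foreign: the diatonic vii° on degree 7 is A#dim, whereas A comes from B minor. It is labeled bVII.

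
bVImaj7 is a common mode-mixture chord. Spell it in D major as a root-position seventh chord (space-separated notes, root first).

Scale degree 6 in D major is B. bVImaj7 uses the lowered form, Bb, taken from D minor. Stacking thirds in D minor on Bb gives Bb–D–F–A.

Bb D F A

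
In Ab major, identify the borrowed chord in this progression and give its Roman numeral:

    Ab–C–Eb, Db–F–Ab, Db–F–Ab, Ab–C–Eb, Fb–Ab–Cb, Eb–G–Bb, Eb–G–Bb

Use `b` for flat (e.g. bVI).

bVI

In Ab major the diatonic chords are Ab, Bbm, Cm, Db, Eb, Fm, Gdim. Ab–C–Eb = Ab, Db–F–Ab = Db and Eb–G–Bb = Eb all belong to that set. Fb–Ab–Cb doesn't fit — on degree 6 Ab major would have Fm (vi). Fb is the degree-6 chord of Ab minor, so it is the borrowed bVI.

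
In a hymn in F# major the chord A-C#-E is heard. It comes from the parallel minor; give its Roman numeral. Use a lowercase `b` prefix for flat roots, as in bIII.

The root A is the lowered 3rd scale degree — diatonically F# major has A# there. Diatonically F# major has A#m (iii) on that degree; A–C#–E is instead the major chord native to F# minor, so it takes the label bIII.

bIII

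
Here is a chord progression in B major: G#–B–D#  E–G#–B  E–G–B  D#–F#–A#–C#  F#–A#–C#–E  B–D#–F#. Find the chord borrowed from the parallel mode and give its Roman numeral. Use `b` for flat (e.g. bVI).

iv

B major has the diatonic set B, C#m, D#m, E, F#, G#m, A#dim. Of the given chords, G#–B–D# = G#m, E–G#–B = E, D#–F#–A#–C# = D#m7, F#–A#–C#–E = F#7 and B–D#–F# = B are diatonic. E–G–B doesn't fit — on degree 4 B major would have E (IV). Em is the degree-4 chord of B minor, so it is the borrowed iv.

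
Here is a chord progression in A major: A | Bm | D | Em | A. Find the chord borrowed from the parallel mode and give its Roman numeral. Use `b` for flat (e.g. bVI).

In A major the diatonic chords are A, Bm, C#m, D, E, F#m, G#dim. Of the given chords, A, Bm and D are diatonic. But Em (E–G–B) is foreign: the diatonic V on degree 5 is E, whereas Em comes from A minor. It is labeled v.

v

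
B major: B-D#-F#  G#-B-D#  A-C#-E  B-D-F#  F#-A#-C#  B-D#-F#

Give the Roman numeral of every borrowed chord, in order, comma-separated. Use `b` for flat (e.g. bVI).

bVII, i

In B major the diatonic chords are B, C#m, D#m, E, F#, G#m, A#dim. B–D#–F# = B, G#–B–D# = G#m and F#–A#–C# = F# are all diatonic. A–C#–E doesn't fit — on degree 7 B major would have A#dim (vii°). A is the degree-7 chord of B minor, so it is the borrowed bVII. But B–D–F# is foreign: the diatonic I on degree 1 is B, whereas Bm comes from B minor. It is labeled i.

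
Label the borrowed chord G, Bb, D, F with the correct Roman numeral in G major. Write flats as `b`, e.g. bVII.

i7

G is scale degree 1 in G major. Diatonically G major has G (I) on that degree; G–Bb–D–F is instead the minor-seventh chord native to G minor, so it takes the label i7.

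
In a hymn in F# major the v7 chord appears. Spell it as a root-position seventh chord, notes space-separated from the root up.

C# E G# B

v7 is built on scale degree 5, which is C# in both F# major and its parallel. Stacking thirds in F# minor on C# gives C#–E–G#–B.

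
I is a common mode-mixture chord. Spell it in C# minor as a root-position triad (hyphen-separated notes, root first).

C#-E#-G#

I is built on scale degree 1, which is C# in both C# minor and its parallel. In C# major the chord on C# is C#–E#–G#.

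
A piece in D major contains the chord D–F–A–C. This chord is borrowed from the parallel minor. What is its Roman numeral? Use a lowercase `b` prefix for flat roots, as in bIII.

D is scale degree 1 in D major. D–F–A–C is a minor-seventh chord — the form found in D minor, not the diatonic I (D). Borrowed into D major it is written i7.

i7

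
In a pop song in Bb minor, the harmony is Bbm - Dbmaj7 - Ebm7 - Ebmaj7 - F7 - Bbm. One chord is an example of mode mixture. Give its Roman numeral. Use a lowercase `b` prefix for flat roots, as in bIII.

The diatonic triads in Bb minor (with V from harmonic minor) are Bbm, Cdim, Db, Ebm, F, Gb, Ab. Bbm, Dbmaj7, Ebm7 and F7 all belong to that set. Ebmaj7 (Eb–G–Bb–D) doesn't fit — on degree 4 Bb minor would have Ebm (iv). Ebmaj7 is the degree-4 chord of Bb major, so it is the borrowed IVmaj7.

IVmaj7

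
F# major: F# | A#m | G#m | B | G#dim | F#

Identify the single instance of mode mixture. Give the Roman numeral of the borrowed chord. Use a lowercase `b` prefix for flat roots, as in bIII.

ii°

The diatonic triads in F# major are F#, G#m, A#m, B, C#, D#m, E#dim. F#, A#m, G#m and B are all diatonic. G#dim (G#–B–D) doesn't fit — on degree 2 F# major would have G#m (ii). G#dim is the degree-2 chord of F# minor, so it is the borrowed ii°.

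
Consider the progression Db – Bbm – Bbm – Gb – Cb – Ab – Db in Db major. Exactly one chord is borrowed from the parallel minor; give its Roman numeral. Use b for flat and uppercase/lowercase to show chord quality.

bVII

In Db major the diatonic chords are Db, Ebm, Fm, Gb, Ab, Bbm, Cdim. Db, Bbm, Gb and Ab all belong to that set. Cb (Cb–Eb–Gb) is not: scale degree 7 in Db major carries Cdim (vii°). In Db minor the chord on that degree is Cb, so here it functions as bVII, borrowed from the parallel minor.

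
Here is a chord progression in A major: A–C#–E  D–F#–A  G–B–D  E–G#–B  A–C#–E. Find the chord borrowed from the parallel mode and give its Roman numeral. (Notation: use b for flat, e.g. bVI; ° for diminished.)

bVII

In A major the diatonic chords are A, Bm, C#m, D, E, F#m, G#dim. A–C#–E = A, D–F#–A = D and E–G#–B = E all belong to that set. But G–B–D is foreign: the diatonic vii° on degree 7 is G#dim, whereas G comes from A minor. It is labeled bVII.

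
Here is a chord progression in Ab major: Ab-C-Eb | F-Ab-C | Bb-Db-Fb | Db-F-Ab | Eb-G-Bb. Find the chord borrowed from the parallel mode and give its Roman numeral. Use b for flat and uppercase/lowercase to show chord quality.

ii°

The diatonic triads in Ab major are Ab, Bbm, Cm, Db, Eb, Fm, Gdim. Ab–C–Eb = Ab, F–Ab–C = Fm, Db–F–Ab = Db and Eb–G–Bb = Eb are all diatonic. Bb–Db–Fb doesn't fit — on degree 2 Ab major would have Bbm (ii). Bbdim is the degree-2 chord of Ab minor, so it is the borrowed ii°.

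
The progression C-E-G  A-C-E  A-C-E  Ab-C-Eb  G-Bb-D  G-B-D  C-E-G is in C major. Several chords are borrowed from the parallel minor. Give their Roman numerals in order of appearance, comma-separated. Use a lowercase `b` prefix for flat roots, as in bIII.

bVI, v

The diatonic triads in C major are C, Dm, Em, F, G, Am, Bdim. C–E–G = C, A–C–E = Am and G–B–D = G all belong to that set. Ab–C–Eb doesn't fit — on degree 6 C major would have Am (vi). Ab is the degree-6 chord of C minor, so it is the borrowed bVI. G–Bb–D is not: scale degree 5 in C major carries G (V). In C minor the chord on that degree is Gm, so here it functions as v, borrowed from the parallel minor.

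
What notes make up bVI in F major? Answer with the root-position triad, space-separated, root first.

Db F Ab

Scale degree 6 in F major is D. bVI uses the lowered form, Db, taken from F minor. In F minor the chord on Db is Db–F–Ab.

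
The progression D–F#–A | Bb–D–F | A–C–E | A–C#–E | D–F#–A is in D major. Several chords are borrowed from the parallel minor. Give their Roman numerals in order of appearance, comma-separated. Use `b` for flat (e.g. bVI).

bVI, v

D major has the diatonic set D, Em, F#m, G, A, Bm, C#dim. D–F#–A = D and A–C#–E = A are both diatonic. Bb–D–F doesn't fit — on degree 6 D major would have Bm (vi). Bb is the degree-6 chord of D minor, so it is the borrowed bVI. A–C–E doesn't fit — on degree 5 D major would have A (V). Am is the degree-5 chord of D minor, so it is the borrowed v.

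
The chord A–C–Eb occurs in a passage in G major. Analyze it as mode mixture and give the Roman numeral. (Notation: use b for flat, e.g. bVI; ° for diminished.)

The root A is the diatonic 2nd degree of G major; the borrowing shows in the chord quality. Diatonically G major has Am (ii) on that degree; A–C–Eb is instead the diminished chord native to G minor, so it takes the label ii°.

ii°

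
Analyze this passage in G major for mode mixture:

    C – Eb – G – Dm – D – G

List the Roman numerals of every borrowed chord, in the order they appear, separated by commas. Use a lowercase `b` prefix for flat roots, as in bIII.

bVI, v

The diatonic triads in G major are G, Am, Bm, C, D, Em, F#dim. C, G and D all belong to that set. Eb (Eb–G–Bb) doesn't fit — on degree 6 G major would have Em (vi). Eb is the degree-6 chord of G minor, so it is the borrowed bVI. Dm (D–F–A) is not: scale degree 5 in G major carries D (V). In G minor the chord on that degree is Dm, so here it functions as v, borrowed from the parallel minor.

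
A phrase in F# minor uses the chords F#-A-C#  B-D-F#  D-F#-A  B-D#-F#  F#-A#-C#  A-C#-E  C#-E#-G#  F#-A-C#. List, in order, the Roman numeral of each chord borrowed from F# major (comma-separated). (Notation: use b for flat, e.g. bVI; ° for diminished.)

F# minor has the diatonic set F#m, G#dim, A, Bm, C#, D, E (with V from harmonic minor). F#–A–C# = F#m, B–D–F# = Bm, D–F#–A = D, A–C#–E = A and C#–E#–G# = C# are all diatonic. B–D#–F# doesn't fit — on degree 4 F# minor would have Bm (iv). B is the degree-4 chord of F# major, so it is the borrowed IV. F#–A#–C# is not: scale degree 1 in F# minor carries F#m (i). In F# major the chord on that degree is F#, so here it functions as I, borrowed from the parallel major.

IV, I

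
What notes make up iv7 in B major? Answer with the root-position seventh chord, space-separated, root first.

iv7 is built on scale degree 4, which is E in both B major and its parallel. In B minor the chord on E is E–G–B–D.

E G B D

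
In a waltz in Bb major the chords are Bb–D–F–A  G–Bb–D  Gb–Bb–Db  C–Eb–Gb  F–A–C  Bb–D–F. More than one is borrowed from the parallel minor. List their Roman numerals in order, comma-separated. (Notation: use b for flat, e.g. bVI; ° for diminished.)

bVI, ii°

The diatonic triads in Bb major are Bb, Cm, Dm, Eb, F, Gm, Adim. Bb–D–F–A = Bbmaj7, G–Bb–D = Gm, F–A–C = F and Bb–D–F = Bb are all diatonic. Gb–Bb–Db doesn't fit — on degree 6 Bb major would have Gm (vi). Gb is the degree-6 chord of Bb minor, so it is the borrowed bVI. C–Eb–Gb doesn't fit — on degree 2 Bb major would have Cm (ii). Cdim is the degree-2 chord of Bb minor, so it is the borrowed ii°.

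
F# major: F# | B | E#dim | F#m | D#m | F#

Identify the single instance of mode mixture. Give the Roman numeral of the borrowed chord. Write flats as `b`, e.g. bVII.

i

The diatonic triads in F# major are F#, G#m, A#m, B, C#, D#m, E#dim. Of the given chords, F#, B, E#dim and D#m are diatonic. But F#m (F#–A–C#) is foreign: the diatonic I on degree 1 is F#, whereas F#m comes from F# minor. It is labeled i.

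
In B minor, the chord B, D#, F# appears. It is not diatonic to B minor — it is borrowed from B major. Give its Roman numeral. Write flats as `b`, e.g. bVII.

I

B is scale degree 1 in B minor. B–D#–F# is a major chord — the form found in B major, not the diatonic i (Bm). Borrowed into B minor it is written I.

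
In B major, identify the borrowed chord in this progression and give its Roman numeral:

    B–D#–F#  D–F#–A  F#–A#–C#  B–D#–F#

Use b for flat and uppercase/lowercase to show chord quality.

bIII

In B major the diatonic chords are B, C#m, D#m, E, F#, G#m, A#dim. B–D#–F# = B and F#–A#–C# = F# both belong to that set. D–F#–A doesn't fit — on degree 3 B major would have D#m (iii). D is the degree-3 chord of B minor, so it is the borrowed bIII.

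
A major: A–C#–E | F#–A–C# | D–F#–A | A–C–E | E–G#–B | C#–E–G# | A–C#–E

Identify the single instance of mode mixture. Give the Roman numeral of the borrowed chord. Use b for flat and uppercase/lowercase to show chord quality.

In A major the diatonic chords are A, Bm, C#m, D, E, F#m, G#dim. Of the given chords, A–C#–E = A, F#–A–C# = F#m, D–F#–A = D, E–G#–B = E and C#–E–G# = C#m are diatonic. But A–C–E is foreign: the diatonic I on degree 1 is A, whereas Am comes from A minor. It is labeled i.

i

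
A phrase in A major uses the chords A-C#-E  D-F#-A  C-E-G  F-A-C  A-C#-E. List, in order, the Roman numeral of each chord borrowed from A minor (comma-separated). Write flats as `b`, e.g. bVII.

The diatonic triads in A major are A, Bm, C#m, D, E, F#m, G#dim. A–C#–E = A and D–F#–A = D both belong to that set. C–E–G is not: scale degree 3 in A major carries C#m (iii). In A minor the chord on that degree is C, so here it functions as bIII, borrowed from the parallel minor. F–A–C doesn't fit — on degree 6 A major would have F#m (vi). F is the degree-6 chord of A minor, so it is the borrowed bVI.

bIII, bVI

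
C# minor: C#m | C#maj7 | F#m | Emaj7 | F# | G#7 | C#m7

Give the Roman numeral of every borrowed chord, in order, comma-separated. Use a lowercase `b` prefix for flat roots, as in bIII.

Imaj7, IV

C# minor has the diatonic set C#m, D#dim, E, F#m, G#, A, B (with V from harmonic minor). C#m, F#m, Emaj7, G#7 and C#m7 all belong to that set. C#maj7 (C#–E#–G#–B#) is not: scale degree 1 in C# minor carries C#m (i). In C# major the chord on that degree is C#maj7, so here it functions as Imaj7, borrowed from the parallel major. F# (F#–A#–C#) doesn't fit — on degree 4 C# minor would have F#m (iv). F# is the degree-4 chord of C# major, so it is the borrowed IV.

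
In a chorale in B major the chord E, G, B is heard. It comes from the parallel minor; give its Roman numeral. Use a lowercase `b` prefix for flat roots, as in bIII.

iv

The root E is the diatonic 4th degree of B major; the borrowing shows in the chord quality. The diatonic chord on degree 4 would be E (IV), but E–G–B is the minor chord from B minor. As a borrowed chord it is labeled iv.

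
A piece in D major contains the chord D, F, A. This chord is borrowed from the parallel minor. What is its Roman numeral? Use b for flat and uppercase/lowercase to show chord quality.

The root D is the diatonic 1st degree of D major; the borrowing shows in the chord quality. Diatonically D major has D (I) on that degree; D–F–A is instead the minor chord native to D minor, so it takes the label i.

i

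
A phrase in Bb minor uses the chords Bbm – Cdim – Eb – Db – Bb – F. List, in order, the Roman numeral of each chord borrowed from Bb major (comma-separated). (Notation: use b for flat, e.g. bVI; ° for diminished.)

Bb minor has the diatonic set Bbm, Cdim, Db, Ebm, F, Gb, Ab (with V from harmonic minor). Bbm, Cdim, Db and F all belong to that set. Eb (Eb–G–Bb) is not: scale degree 4 in Bb minor carries Ebm (iv). In Bb major the chord on that degree is Eb, so here it functions as IV, borrowed from the parallel major. But Bb (Bb–D–F) is foreign: the diatonic i on degree 1 is Bbm, whereas Bb comes from Bb major. It is labeled I.

IV, I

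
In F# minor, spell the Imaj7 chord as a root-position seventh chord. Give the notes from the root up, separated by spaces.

Imaj7 is built on scale degree 1, which is F# in both F# minor and its parallel. Building the major-seventh chord from the parallel major on F#: F#–A#–C#–E#.

F# A# C# E#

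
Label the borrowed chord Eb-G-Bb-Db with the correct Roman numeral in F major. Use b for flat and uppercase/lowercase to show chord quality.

bVII7

In F major scale degree 7 is E; Eb is its lowered form, from F minor. Eb–G–Bb–Db is a dominant-seventh chord — the form found in F minor, not the diatonic vii° (Edim). Borrowed into F major it is written bVII7.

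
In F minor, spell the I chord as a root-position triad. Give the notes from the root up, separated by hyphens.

F-A-C

The root, F, is scale degree 1 — the same note in F minor and F major; only the chord quality changes. In F major the chord on F is F–A–C.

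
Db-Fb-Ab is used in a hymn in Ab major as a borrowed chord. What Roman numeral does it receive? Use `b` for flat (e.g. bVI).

iv

The root Db is the diatonic 4th degree of Ab major; the borrowing shows in the chord quality. Diatonically Ab major has Db (IV) on that degree; Db–Fb–Ab is instead the minor chord native to Ab minor, so it takes the label iv.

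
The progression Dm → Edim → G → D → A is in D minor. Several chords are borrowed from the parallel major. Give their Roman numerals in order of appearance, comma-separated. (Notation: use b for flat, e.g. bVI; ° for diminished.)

D minor has the diatonic set Dm, Edim, F, Gm, A, Bb, C (with V from harmonic minor). Dm, Edim and A all belong to that set. But G (G–B–D) is foreign: the diatonic iv on degree 4 is Gm, whereas G comes from D major. It is labeled IV. But D (D–F#–A) is foreign: the diatonic i on degree 1 is Dm, whereas D comes from D major. It is labeled I.

IV, I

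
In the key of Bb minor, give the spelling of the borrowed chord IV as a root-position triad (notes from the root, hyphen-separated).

Eb-G-Bb

The root, Eb, is scale degree 4 — the same note in Bb minor and Bb major; only the chord quality changes. In Bb major the chord on Eb is Eb–G–Bb.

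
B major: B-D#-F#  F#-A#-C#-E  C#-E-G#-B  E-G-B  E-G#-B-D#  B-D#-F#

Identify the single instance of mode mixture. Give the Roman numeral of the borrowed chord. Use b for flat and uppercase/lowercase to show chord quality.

iv

B major has the diatonic set B, C#m, D#m, E, F#, G#m, A#dim. B–D#–F# = B, F#–A#–C#–E = F#7, C#–E–G#–B = C#m7 and E–G#–B–D# = Emaj7 all belong to that set. But E–G–B is foreign: the diatonic IV on degree 4 is E, whereas Em comes from B minor. It is labeled iv.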